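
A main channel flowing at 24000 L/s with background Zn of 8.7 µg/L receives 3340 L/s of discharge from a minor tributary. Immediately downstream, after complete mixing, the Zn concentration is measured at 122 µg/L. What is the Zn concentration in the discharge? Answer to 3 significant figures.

936 µg/L

Mass balance: 24000·8.700 + 3340·Cₑ = 27340·122.0
→ Cₑ = (27340·122.0 − 24000·8.700) / 3340 = 936.1 µg/L.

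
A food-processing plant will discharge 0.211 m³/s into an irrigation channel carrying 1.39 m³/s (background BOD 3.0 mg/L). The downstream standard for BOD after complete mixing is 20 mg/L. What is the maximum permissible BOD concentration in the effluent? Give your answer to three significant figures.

132 mg/L

At the limit, (Qr·Cr + Qe·Cₑ)/(Qr + Qe) = 20:
Cₑ = (1.601·20 − 1.390·3.000) / 0.2110 = 132.0 mg/L.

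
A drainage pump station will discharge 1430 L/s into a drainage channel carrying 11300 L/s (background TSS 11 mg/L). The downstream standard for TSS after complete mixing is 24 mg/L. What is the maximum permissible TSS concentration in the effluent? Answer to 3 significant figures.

127 mg/L

At the limit, (Qr·Cr + Qe·Cₑ)/(Qr + Qe) = 24:
Cₑ = (12730·24 − 11300·11.00) / 1430 = 126.7 mg/L.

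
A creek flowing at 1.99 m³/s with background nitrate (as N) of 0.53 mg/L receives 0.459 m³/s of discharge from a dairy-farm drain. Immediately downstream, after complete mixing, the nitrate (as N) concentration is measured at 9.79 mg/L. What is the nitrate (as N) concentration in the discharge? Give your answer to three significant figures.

49.9 mg/L

Mass balance: 1.990·0.5300 + 0.4590·Cₑ = 2.449·9.790
→ Cₑ = (2.449·9.790 − 1.990·0.5300) / 0.4590 = 49.94 mg/L.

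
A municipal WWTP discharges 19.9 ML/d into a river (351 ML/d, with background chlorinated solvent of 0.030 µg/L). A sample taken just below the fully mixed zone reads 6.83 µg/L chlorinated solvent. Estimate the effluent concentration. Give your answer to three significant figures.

127 µg/L

Mass balance: 351.0·0.03000 + 19.90·Cₑ = 370.9·6.830
→ Cₑ = (370.9·6.830 − 351.0·0.03000) / 19.90 = 126.8 µg/L.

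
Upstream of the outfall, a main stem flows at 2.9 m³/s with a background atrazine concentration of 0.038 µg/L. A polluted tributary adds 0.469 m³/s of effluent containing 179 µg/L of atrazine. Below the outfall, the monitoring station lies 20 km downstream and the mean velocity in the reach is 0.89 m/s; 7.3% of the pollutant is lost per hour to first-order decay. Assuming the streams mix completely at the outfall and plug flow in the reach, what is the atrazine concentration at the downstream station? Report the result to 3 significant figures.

15.5 µg/L

After mixing, C = (2.900·0.03800 + 0.4690·179.0) / 3.369 = 84.06/3.369 = 24.95 µg/L.
Travel time t = 20·1000 / 0.89 = 22470 s = 6.242 h.
7.3%/h lost → k = −ln(1 − 0.073) = 0.07580 h⁻¹.
Applying C = C₀e^(−kt): 24.95 × 0.6230 = 15.55 µg/L.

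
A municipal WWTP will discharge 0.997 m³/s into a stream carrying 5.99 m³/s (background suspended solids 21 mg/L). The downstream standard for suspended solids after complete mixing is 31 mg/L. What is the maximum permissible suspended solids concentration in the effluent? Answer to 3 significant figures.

91.1 mg/L

At the limit, (Qr·Cr + Qe·Cₑ)/(Qr + Qe) = 31:
Cₑ = (6.987·31 − 5.990·21.00) / 0.9970 = 91.08 mg/L.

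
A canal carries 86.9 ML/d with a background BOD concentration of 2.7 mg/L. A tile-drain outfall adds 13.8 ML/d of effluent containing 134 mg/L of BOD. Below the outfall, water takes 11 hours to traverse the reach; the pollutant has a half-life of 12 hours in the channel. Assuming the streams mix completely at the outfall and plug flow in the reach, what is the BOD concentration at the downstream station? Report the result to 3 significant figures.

Flow-weighted average: C = (86.90·2.700 + 13.80·134.0) / 100.7 = 2084/100.7 = 20.69 mg/L.
Half-life 12 h → k = ln 2 / 12 = 0.05776 h⁻¹ = 1.386 d⁻¹.
First-order decay: C = 20.69·exp(−k·t) = 20.69·0.5297 = 10.96 mg/L.

11.0 mg/L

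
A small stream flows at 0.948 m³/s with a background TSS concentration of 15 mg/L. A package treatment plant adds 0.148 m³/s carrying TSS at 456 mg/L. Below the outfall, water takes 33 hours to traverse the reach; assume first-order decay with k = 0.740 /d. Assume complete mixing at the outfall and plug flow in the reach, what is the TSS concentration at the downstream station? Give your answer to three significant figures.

27.0 mg/L

Flow-weighted average: C = (0.9480·15.00 + 0.1480·456.0) / 1.096 = 81.71/1.096 = 74.55 mg/L.
Applying C = C₀e^(−kt): 74.55 × 0.3615 = 26.95 mg/L.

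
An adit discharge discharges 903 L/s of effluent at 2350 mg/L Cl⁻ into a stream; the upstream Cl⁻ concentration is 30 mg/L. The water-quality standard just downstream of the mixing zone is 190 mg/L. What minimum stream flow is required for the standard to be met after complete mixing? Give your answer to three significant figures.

12200 L/s

Set C_mix = 190: (Q·30.00 + 903.0·2350) / (Q + 903.0) = 190
→ Q = 903.0·(2350 − 190)/(190 − 30.00) = 12190 L/s.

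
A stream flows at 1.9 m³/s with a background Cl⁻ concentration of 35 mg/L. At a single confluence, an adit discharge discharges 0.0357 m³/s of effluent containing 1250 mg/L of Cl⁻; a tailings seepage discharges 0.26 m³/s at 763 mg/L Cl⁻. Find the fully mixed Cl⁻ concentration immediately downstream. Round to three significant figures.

141 mg/L

Conservation of mass: C = (1.900·35.00 + 0.03570·1250 + 0.2600·763.0) / 2.196 = 309.5/2.196 = 141.0 mg/L.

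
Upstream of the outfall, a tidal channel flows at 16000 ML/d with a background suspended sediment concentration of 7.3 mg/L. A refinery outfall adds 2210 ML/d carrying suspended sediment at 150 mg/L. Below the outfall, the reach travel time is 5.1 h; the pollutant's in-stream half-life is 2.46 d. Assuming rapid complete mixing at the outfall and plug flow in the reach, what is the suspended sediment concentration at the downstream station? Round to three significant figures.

23.2 mg/L

Conservation of mass: C = (16000·7.300 + 2210·150.0) / 18210 = 448300/18210 = 24.62 mg/L.
Half-life 2.46 d → k = ln 2 / 2.46 = 0.2818 d⁻¹.
Decay over the reach: 24.62·exp(−kt) = 24.62·0.9419 = 23.19 mg/L.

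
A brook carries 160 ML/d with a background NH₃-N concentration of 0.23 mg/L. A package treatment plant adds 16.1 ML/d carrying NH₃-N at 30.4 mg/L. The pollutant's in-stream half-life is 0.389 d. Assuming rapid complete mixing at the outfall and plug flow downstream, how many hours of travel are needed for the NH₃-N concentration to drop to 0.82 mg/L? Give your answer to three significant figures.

Mass balance: C = (160.0·0.2300 + 16.10·30.40) / 176.1 = 526.2/176.1 = 2.988 mg/L.
Half-life 0.389 d → k = ln 2 / 0.389 = 1.782 d⁻¹.
2.988·exp(−k·t) = 0.82 → t = ln(2.988/0.82)/k = 62700 s = 17.42 h.

17.4 h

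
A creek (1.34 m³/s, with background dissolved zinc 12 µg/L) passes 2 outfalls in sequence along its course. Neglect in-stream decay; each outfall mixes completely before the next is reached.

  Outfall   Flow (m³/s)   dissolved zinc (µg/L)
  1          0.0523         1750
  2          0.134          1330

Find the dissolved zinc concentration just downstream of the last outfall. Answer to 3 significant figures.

187 µg/L

Below outfall 1: Q → 1.392 m³/s, C = (1.340·12.00 + 0.05230·1750)/1.392 = 77.29 µg/L.
Below outfall 2: Q → 1.526 m³/s, C = (1.392·77.29 + 0.1340·1330)/1.526 = 187.3 µg/L.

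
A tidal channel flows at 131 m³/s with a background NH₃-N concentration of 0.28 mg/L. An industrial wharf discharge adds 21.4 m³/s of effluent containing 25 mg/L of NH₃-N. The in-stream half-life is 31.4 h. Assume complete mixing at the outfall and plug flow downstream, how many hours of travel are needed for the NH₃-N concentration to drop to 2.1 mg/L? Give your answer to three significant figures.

26.3 h

Conservation of mass: C = (131.0·0.2800 + 21.40·25.00) / 152.4 = 571.7/152.4 = 3.751 mg/L.
Half-life 31.4 h → k = ln 2 / 31.4 = 0.02207 h⁻¹ = 0.5298 d⁻¹.
3.751·exp(−k·t) = 2.1 → t = ln(3.751/2.1)/k = 94610 s = 26.28 h.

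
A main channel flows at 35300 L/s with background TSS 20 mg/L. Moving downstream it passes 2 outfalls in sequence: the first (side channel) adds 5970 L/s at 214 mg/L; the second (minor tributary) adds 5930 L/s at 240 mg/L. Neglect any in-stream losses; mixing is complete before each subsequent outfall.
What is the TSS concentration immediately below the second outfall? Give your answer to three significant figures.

Outfall 1: combined Q = 41270 L/s; C = (35300·20.00 + 5970·214.0)/41270 = 48.06 mg/L.
Outfall 2: combined Q = 47200 L/s; C = (41270·48.06 + 5930·240.0)/47200 = 72.18 mg/L.

72.2 mg/L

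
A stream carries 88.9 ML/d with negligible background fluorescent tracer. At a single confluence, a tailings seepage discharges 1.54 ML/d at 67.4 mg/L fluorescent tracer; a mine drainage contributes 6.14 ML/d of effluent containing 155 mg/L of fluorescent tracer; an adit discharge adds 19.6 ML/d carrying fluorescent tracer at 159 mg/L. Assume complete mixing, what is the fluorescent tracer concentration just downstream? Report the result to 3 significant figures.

35.9 mg/L

After mixing, C = (88.90·0 + 1.540·67.40 + 6.140·155.0 + 19.60·159.0) / 116.2 = 4172/116.2 = 35.91 mg/L.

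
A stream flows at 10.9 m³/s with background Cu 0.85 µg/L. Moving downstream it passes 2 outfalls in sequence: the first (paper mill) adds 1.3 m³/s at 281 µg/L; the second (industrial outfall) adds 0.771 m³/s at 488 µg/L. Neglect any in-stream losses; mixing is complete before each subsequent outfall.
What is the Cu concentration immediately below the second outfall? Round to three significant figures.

After outfall 1: Q = 10.90 + 1.300 = 12.20 m³/s; C = (10.90·0.8500 + 1.300·281.0)/12.20 = 30.70 µg/L.
After outfall 2: Q = 12.20 + 0.7710 = 12.97 m³/s; C = (12.20·30.70 + 0.7710·488.0)/12.97 = 57.88 µg/L.

57.9 µg/L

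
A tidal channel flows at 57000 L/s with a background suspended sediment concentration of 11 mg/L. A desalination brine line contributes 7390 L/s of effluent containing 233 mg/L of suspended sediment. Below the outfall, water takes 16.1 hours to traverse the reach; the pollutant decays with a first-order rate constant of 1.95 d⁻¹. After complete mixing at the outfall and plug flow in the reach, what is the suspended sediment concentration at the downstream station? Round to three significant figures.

Mass balance: C = (57000·11.00 + 7390·233.0) / 64390 = 2349000/64390 = 36.48 mg/L.
First-order decay: C = 36.48·exp(−k·t) = 36.48·0.2703 = 9.861 mg/L.

9.86 mg/L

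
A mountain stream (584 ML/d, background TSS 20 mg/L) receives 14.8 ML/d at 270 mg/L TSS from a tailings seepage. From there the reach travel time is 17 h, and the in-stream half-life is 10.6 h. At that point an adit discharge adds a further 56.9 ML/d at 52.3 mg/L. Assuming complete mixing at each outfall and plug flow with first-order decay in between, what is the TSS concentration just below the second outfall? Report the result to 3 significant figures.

Conservation of mass: C = (584.0·20.00 + 14.80·270.0) / 598.8 = 15680/598.8 = 26.18 mg/L; combined flow 598.8 ML/d.
Half-life 10.6 h → k = ln 2 / 10.6 = 0.06539 h⁻¹ = 1.569 d⁻¹.
After decay, C = 26.18 × e^(−kt) = 26.18 × 0.3290 = 8.613 mg/L.
At the second outfall, C = (598.8·8.613 + 56.90·52.30) / (598.8 + 56.90) = 12.40 mg/L.

12.4 mg/L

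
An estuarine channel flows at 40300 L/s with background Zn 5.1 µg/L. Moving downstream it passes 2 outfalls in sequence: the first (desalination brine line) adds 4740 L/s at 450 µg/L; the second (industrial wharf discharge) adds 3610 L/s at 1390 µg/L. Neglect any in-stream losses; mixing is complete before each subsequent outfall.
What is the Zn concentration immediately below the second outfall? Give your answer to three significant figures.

Outfall 1: combined Q = 45040 L/s; C = (40300·5.100 + 4740·450.0)/45040 = 51.92 µg/L.
Outfall 2: combined Q = 48650 L/s; C = (45040·51.92 + 3610·1390)/48650 = 151.2 µg/L.

151 µg/L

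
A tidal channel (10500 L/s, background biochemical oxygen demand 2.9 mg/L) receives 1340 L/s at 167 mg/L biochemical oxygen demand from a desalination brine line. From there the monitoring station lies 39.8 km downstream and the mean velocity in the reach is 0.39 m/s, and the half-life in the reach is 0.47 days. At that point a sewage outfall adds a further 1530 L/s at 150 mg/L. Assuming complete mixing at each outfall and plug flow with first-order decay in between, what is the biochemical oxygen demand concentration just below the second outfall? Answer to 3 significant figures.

Mass balance: C = (10500·2.900 + 1340·167.0) / 11840 = 254200/11840 = 21.47 mg/L; combined flow 11840 L/s.
Travel time t = 39.8·1000 / 0.39 = 102100 s = 28.35 h.
Half-life 0.47 d → k = ln 2 / 0.47 = 1.475 d⁻¹.
Decay over the reach: 21.47·exp(−kt) = 21.47·0.1752 = 3.762 mg/L.
At the second outfall, C = (11840·3.762 + 1530·150.0) / (11840 + 1530) = 20.50 mg/L.

20.5 mg/L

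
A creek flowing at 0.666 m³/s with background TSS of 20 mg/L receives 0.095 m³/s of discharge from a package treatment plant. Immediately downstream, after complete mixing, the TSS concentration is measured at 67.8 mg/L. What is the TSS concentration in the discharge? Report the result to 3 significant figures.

Mass balance: 0.6660·20.00 + 0.09500·Cₑ = 0.7610·67.80
→ Cₑ = (0.7610·67.80 − 0.6660·20.00) / 0.09500 = 402.9 mg/L.

403 mg/L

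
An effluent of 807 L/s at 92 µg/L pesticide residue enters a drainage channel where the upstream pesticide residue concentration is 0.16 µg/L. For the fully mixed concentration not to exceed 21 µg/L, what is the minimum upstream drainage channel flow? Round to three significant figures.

Set C_mix = 21: (Q·0.1600 + 807.0·92.00) / (Q + 807.0) = 21
→ Q = 807.0·(92.00 − 21)/(21 − 0.1600) = 2749 L/s.

2750 L/s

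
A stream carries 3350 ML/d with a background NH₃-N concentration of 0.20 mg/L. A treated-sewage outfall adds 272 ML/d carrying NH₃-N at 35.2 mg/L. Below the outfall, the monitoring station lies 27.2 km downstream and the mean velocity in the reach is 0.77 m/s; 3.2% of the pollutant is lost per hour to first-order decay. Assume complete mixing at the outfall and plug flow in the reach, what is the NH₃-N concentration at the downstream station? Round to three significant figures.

2.06 mg/L

Conservation of mass: C = (3350·0.2000 + 272.0·35.20) / 3622 = 10240/3622 = 2.828 mg/L.
Travel time t = 27.2·1000 / 0.77 = 35320 s = 9.812 h.
3.2%/h lost → k = −ln(1 − 0.032) = 0.03252 h⁻¹.
First-order decay: C = 2.828·exp(−k·t) = 2.828·0.7268 = 2.056 mg/L.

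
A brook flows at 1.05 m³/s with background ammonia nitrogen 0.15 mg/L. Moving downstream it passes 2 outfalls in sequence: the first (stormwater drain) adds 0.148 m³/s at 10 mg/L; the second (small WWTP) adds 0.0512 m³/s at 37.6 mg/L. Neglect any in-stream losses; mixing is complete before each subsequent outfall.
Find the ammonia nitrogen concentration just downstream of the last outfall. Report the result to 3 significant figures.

2.85 mg/L

After outfall 1: Q = 1.050 + 0.1480 = 1.198 m³/s; C = (1.050·0.1500 + 0.1480·10.00)/1.198 = 1.367 mg/L.
After outfall 2: Q = 1.198 + 0.05120 = 1.249 m³/s; C = (1.198·1.367 + 0.05120·37.60)/1.249 = 2.852 mg/L.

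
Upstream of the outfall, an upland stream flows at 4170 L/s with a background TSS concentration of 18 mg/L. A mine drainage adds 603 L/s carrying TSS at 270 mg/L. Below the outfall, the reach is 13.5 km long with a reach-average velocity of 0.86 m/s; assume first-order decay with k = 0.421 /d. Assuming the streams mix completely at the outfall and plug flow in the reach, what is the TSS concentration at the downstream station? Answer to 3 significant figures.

46.2 mg/L

Mass balance: C = (4170·18.00 + 603.0·270.0) / 4773 = 237900/4773 = 49.84 mg/L.
Travel time t = 13.5·1000 / 0.86 = 15700 s = 4.360 h.
Decay over the reach: 49.84·exp(−kt) = 49.84·0.9264 = 46.17 mg/L.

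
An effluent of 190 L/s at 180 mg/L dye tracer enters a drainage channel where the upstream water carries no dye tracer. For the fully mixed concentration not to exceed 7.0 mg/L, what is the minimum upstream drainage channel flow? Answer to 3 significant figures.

Set C_mix = 7.0: (Q·0 + 190.0·180.0) / (Q + 190.0) = 7.0
→ Q = 190.0·(180.0 − 7.0)/(7.0 − 0) = 4696 L/s.

4700 L/s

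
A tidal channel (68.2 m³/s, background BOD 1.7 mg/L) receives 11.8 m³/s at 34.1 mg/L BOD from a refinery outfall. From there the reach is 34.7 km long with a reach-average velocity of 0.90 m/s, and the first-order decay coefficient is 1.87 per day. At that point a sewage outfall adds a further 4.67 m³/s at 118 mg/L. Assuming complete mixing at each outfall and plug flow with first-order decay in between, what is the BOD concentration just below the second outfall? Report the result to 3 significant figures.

After mixing, C = (68.20·1.700 + 11.80·34.10) / 80.00 = 518.3/80.00 = 6.479 mg/L; combined flow 80.00 m³/s.
Travel time t = 34.7·1000 / 0.90 = 38560 s = 10.71 h.
Applying C = C₀e^(−kt): 6.479 × 0.4341 = 2.813 mg/L.
At the second outfall, C = (80.00·2.813 + 4.670·118.0) / (80.00 + 4.670) = 9.166 mg/L.

9.17 mg/L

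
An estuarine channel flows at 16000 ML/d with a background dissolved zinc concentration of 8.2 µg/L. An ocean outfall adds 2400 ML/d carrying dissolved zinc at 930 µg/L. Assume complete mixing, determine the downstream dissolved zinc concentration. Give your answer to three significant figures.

Mixed concentration C = ΣQC/ΣQ = (16000·8.200 + 2400·930.0) / 18400 = 2363000/18400 = 128.4 µg/L.

128 µg/L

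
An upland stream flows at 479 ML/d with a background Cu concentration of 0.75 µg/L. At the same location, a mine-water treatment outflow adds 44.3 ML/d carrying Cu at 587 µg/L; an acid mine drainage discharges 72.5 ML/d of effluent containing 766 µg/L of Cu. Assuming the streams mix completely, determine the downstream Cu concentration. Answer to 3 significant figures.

137 µg/L

Flow-weighted average: C = (479.0·0.7500 + 44.30·587.0 + 72.50·766.0) / 595.8 = 81900/595.8 = 137.5 µg/L.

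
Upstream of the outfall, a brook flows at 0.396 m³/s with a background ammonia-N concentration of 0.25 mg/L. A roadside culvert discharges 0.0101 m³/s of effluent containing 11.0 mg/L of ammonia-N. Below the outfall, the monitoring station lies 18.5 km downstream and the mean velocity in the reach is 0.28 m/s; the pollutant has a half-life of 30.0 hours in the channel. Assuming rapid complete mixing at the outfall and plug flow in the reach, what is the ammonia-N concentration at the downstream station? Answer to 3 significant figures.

0.339 mg/L

After mixing, C = (0.3960·0.2500 + 0.01010·11.00) / 0.4061 = 0.2101/0.4061 = 0.5174 mg/L.
Travel time t = 18.5·1000 / 0.28 = 66070 s = 18.35 h.
Half-life 30.0 h → k = ln 2 / 30.0 = 0.02310 h⁻¹ = 0.5545 d⁻¹.
First-order decay: C = 0.5174·exp(−k·t) = 0.5174·0.6544 = 0.3386 mg/L.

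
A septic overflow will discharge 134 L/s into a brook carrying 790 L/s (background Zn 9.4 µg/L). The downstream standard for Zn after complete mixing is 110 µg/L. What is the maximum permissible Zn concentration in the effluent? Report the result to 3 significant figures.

At the limit, (Qr·Cr + Qe·Cₑ)/(Qr + Qe) = 110:
Cₑ = (924.0·110 − 790.0·9.400) / 134.0 = 703.1 µg/L.

703 µg/L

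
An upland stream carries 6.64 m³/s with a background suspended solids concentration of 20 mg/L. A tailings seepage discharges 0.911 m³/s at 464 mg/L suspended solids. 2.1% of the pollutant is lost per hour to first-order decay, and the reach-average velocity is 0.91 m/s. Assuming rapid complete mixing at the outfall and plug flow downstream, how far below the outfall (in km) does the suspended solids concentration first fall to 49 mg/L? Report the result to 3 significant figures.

62.7 km

After mixing, C = (6.640·20.00 + 0.9110·464.0) / 7.551 = 555.5/7.551 = 73.57 mg/L.
2.1%/h lost → k = −ln(1 − 0.021) = 0.02122 h⁻¹.
Set 73.57·exp(−k·t) = 49 → t = ln(73.57/49)/k = 68930 s = 19.15 h.
Distance = v·t = 0.91·68930 = 62730 m = 62.73 km.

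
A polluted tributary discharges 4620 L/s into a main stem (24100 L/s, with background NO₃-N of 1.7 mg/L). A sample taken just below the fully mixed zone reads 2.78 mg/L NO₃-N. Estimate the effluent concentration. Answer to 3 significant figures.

Mass balance: 24100·1.700 + 4620·Cₑ = 28720·2.780
→ Cₑ = (28720·2.780 − 24100·1.700) / 4620 = 8.414 mg/L.

8.41 mg/L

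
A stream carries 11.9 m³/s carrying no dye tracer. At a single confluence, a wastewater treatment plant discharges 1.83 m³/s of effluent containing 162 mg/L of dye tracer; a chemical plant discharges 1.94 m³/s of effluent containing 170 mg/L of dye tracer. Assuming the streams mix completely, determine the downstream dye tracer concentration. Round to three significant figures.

Mixed concentration C = ΣQC/ΣQ = (11.90·0 + 1.830·162.0 + 1.940·170.0) / 15.67 = 626.3/15.67 = 39.97 mg/L.

40.0 mg/L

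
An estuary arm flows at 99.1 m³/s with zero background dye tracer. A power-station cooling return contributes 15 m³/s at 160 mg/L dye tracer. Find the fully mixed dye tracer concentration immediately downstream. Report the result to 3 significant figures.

Mixed concentration C = ΣQC/ΣQ = (99.10·0 + 15.00·160.0) / 114.1 = 2400/114.1 = 21.03 mg/L.

21.0 mg/L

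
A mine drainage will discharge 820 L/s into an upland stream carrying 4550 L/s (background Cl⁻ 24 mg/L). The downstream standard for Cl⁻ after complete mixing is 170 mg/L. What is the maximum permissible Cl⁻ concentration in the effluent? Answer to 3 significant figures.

980 mg/L

At the limit, (Qr·Cr + Qe·Cₑ)/(Qr + Qe) = 170:
Cₑ = (5370·170 − 4550·24.00) / 820.0 = 980.1 mg/L.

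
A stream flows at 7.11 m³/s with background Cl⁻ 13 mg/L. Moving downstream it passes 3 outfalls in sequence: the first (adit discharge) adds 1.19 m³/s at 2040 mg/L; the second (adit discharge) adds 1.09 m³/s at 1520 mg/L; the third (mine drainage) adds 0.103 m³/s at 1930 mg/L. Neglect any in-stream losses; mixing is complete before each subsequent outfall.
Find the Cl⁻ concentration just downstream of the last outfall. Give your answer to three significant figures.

After outfall 1: Q = 7.110 + 1.190 = 8.300 m³/s; C = (7.110·13.00 + 1.190·2040)/8.300 = 303.6 mg/L.
After outfall 2: Q = 8.300 + 1.090 = 9.390 m³/s; C = (8.300·303.6 + 1.090·1520)/9.390 = 444.8 mg/L.
After outfall 3: Q = 9.390 + 0.1030 = 9.493 m³/s; C = (9.390·444.8 + 0.1030·1930)/9.493 = 460.9 mg/L.

461 mg/L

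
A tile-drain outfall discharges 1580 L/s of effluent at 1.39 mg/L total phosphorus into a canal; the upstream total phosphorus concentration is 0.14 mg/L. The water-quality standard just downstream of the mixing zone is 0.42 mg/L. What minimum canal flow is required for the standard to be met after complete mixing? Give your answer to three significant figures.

5470 L/s

Set C_mix = 0.42: (Q·0.1400 + 1580·1.390) / (Q + 1580) = 0.42
→ Q = 1580·(1.390 − 0.42)/(0.42 − 0.1400) = 5474 L/s.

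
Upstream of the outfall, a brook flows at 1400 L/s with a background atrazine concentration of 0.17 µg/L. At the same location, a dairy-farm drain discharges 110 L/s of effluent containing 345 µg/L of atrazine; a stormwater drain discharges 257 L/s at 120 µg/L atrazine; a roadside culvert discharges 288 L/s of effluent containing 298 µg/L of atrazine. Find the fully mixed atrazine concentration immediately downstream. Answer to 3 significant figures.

Conservation of mass: C = (1400·0.1700 + 110.0·345.0 + 257.0·120.0 + 288.0·298.0) / 2055 = 154900/2055 = 75.35 µg/L.

75.4 µg/L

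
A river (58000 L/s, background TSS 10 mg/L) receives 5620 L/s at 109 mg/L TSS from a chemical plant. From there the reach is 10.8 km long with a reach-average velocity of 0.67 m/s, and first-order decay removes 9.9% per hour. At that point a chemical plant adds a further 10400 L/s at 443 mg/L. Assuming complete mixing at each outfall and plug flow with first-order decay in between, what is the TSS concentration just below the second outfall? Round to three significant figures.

72.3 mg/L

Flow-weighted average: C = (58000·10.00 + 5620·109.0) / 63620 = 1193000/63620 = 18.75 mg/L; combined flow 63620 L/s.
Travel time t = 10.8·1000 / 0.67 = 16120 s = 4.478 h.
9.9%/h lost → k = −ln(1 − 0.099) = 0.1043 h⁻¹.
After decay, C = 18.75 × e^(−kt) = 18.75 × 0.6270 = 11.75 mg/L.
At the second outfall, C = (63620·11.75 + 10400·443.0) / (63620 + 10400) = 72.34 mg/L.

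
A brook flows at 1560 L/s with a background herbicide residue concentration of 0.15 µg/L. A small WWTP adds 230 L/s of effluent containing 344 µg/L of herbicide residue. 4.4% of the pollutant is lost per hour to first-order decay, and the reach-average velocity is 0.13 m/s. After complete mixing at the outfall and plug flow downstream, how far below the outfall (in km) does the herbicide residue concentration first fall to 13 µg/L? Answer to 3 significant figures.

Mixed concentration C = ΣQC/ΣQ = (1560·0.1500 + 230.0·344.0) / 1790 = 79350/1790 = 44.33 µg/L.
4.4%/h lost → k = −ln(1 − 0.044) = 0.04500 h⁻¹.
Set 44.33·exp(−k·t) = 13 → t = ln(44.33/13)/k = 98150 s = 27.26 h.
Distance = v·t = 0.13·98150 = 12760 m = 12.76 km.

12.8 km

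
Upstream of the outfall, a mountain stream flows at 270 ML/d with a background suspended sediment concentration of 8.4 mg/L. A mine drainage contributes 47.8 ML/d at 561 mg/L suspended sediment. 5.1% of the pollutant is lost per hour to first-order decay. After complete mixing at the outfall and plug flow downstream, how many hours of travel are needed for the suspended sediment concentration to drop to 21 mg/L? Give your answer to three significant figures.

Mass balance: C = (270.0·8.400 + 47.80·561.0) / 317.8 = 29080/317.8 = 91.52 mg/L.
5.1%/h lost → k = −ln(1 − 0.051) = 0.05235 h⁻¹.
91.52·exp(−k·t) = 21 → t = ln(91.52/21)/k = 101200 s = 28.12 h.

28.1 h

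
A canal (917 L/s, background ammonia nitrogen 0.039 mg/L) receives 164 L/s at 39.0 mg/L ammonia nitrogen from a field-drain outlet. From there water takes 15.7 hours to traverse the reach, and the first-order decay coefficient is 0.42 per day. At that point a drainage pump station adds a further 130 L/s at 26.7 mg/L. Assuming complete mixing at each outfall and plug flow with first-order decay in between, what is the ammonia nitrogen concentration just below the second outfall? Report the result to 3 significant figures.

6.90 mg/L

Flow-weighted average: C = (917.0·0.03900 + 164.0·39.00) / 1081 = 6432/1081 = 5.950 mg/L; combined flow 1081 L/s.
After decay, C = 5.950 × e^(−kt) = 5.950 × 0.7598 = 4.520 mg/L.
At the second outfall, C = (1081·4.520 + 130.0·26.70) / (1081 + 130.0) = 6.901 mg/L.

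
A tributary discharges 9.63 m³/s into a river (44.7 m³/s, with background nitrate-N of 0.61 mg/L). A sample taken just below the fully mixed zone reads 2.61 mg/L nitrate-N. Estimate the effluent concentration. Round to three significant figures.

11.9 mg/L

Mass balance: 44.70·0.6100 + 9.630·Cₑ = 54.33·2.610
→ Cₑ = (54.33·2.610 − 44.70·0.6100) / 9.630 = 11.89 mg/L.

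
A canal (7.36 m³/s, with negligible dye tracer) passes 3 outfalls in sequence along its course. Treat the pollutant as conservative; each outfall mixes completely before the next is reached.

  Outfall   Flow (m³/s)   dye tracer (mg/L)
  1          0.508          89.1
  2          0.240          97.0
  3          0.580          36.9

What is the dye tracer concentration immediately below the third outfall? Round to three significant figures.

After outfall 1: Q = 7.360 + 0.5080 = 7.868 m³/s; C = (7.360·0 + 0.5080·89.10)/7.868 = 5.753 mg/L.
After outfall 2: Q = 7.868 + 0.2400 = 8.108 m³/s; C = (7.868·5.753 + 0.2400·97.00)/8.108 = 8.454 mg/L.
After outfall 3: Q = 8.108 + 0.5800 = 8.688 m³/s; C = (8.108·8.454 + 0.5800·36.90)/8.688 = 10.35 mg/L.

10.4 mg/L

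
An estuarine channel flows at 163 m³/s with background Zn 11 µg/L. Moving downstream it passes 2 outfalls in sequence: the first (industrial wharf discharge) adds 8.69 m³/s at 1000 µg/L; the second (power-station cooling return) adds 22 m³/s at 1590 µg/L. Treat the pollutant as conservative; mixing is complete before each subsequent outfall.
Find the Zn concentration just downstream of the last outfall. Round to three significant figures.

Outfall 1: combined Q = 171.7 m³/s; C = (163.0·11.00 + 8.690·1000)/171.7 = 61.06 µg/L.
Outfall 2: combined Q = 193.7 m³/s; C = (171.7·61.06 + 22.00·1590)/193.7 = 234.7 µg/L.

235 µg/L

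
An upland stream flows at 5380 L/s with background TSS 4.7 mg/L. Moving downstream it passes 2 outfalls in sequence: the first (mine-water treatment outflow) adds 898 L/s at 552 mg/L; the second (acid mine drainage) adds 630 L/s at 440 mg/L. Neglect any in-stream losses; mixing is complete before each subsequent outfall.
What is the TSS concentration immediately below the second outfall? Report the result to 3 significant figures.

116 mg/L

After outfall 1: Q = 5380 + 898.0 = 6278 L/s; C = (5380·4.700 + 898.0·552.0)/6278 = 82.99 mg/L.
After outfall 2: Q = 6278 + 630.0 = 6908 L/s; C = (6278·82.99 + 630.0·440.0)/6908 = 115.5 mg/L.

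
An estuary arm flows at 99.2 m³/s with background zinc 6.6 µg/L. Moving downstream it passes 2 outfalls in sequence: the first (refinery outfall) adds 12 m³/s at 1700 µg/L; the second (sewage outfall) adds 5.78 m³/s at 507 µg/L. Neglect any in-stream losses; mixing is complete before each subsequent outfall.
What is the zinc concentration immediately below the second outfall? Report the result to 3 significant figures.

After outfall 1: Q = 99.20 + 12.00 = 111.2 m³/s; C = (99.20·6.600 + 12.00·1700)/111.2 = 189.3 µg/L.
After outfall 2: Q = 111.2 + 5.780 = 117.0 m³/s; C = (111.2·189.3 + 5.780·507.0)/117.0 = 205.0 µg/L.

205 µg/L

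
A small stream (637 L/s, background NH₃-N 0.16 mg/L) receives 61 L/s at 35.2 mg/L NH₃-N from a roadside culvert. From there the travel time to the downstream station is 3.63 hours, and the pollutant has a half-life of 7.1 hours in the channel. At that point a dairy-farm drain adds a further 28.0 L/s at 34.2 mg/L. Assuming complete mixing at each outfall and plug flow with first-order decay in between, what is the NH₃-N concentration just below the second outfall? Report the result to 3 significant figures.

Flow-weighted average: C = (637.0·0.1600 + 61.00·35.20) / 698.0 = 2249/698.0 = 3.222 mg/L; combined flow 698.0 L/s.
Half-life 7.1 h → k = ln 2 / 7.1 = 0.09763 h⁻¹ = 2.343 d⁻¹.
Applying C = C₀e^(−kt): 3.222 × 0.7016 = 2.261 mg/L.
Second outfall: C = (698.0·2.261 + 28.00·34.20)/726.0 = 3.493 mg/L.

3.49 mg/L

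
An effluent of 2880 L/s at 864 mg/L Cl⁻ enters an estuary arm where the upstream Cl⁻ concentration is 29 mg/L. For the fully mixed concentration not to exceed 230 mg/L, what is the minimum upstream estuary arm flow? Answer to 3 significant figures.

Set C_mix = 230: (Q·29.00 + 2880·864.0) / (Q + 2880) = 230
→ Q = 2880·(864.0 − 230)/(230 − 29.00) = 9084 L/s.

9080 L/s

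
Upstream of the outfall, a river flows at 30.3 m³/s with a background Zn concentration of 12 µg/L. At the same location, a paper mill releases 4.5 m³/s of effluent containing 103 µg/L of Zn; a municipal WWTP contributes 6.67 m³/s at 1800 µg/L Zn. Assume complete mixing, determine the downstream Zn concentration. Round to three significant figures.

Mass balance: C = (30.30·12.00 + 4.500·103.0 + 6.670·1800) / 41.47 = 12830/41.47 = 309.5 µg/L.

309 µg/L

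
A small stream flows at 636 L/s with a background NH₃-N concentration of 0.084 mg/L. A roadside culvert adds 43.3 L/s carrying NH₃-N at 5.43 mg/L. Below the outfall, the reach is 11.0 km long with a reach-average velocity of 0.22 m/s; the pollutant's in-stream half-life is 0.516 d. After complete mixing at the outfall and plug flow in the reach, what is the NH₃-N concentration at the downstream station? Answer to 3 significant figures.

0.195 mg/L

Mixed concentration C = ΣQC/ΣQ = (636.0·0.08400 + 43.30·5.430) / 679.3 = 288.5/679.3 = 0.4248 mg/L.
Travel time t = 11.0·1000 / 0.22 = 50000 s = 13.89 h.
Half-life 0.516 d → k = ln 2 / 0.516 = 1.343 d⁻¹.
First-order decay: C = 0.4248·exp(−k·t) = 0.4248·0.4596 = 0.1952 mg/L.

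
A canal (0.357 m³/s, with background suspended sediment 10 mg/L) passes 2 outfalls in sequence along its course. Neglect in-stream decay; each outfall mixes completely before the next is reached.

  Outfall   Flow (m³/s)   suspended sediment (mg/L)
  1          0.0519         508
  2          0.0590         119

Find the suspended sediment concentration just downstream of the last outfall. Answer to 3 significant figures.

Below outfall 1: Q → 0.4089 m³/s, C = (0.3570·10.00 + 0.05190·508.0)/0.4089 = 73.21 mg/L.
Below outfall 2: Q → 0.4679 m³/s, C = (0.4089·73.21 + 0.05900·119.0)/0.4679 = 78.98 mg/L.

79.0 mg/L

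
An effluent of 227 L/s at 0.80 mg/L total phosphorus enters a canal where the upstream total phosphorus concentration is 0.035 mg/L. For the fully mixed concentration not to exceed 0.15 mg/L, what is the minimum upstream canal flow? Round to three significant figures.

1280 L/s

Set C_mix = 0.15: (Q·0.03500 + 227.0·0.8000) / (Q + 227.0) = 0.15
→ Q = 227.0·(0.8000 − 0.15)/(0.15 − 0.03500) = 1283 L/s.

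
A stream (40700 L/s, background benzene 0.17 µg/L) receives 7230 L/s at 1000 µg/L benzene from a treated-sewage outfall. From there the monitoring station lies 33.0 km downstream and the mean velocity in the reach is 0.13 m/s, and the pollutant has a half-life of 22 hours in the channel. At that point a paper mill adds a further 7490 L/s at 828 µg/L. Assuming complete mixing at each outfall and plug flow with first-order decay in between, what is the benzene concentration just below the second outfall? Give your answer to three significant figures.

Mixed concentration C = ΣQC/ΣQ = (40700·0.1700 + 7230·1000) / 47930 = 7237000/47930 = 151.0 µg/L; combined flow 47930 L/s.
Travel time t = 33.0·1000 / 0.13 = 253800 s = 70.51 h.
Half-life 22 h → k = ln 2 / 22 = 0.03151 h⁻¹ = 0.7562 d⁻¹.
After decay, C = 151.0 × e^(−kt) = 151.0 × 0.1084 = 16.37 µg/L.
At the second outfall, C = (47930·16.37 + 7490·828.0) / (47930 + 7490) = 126.1 µg/L.

126 µg/L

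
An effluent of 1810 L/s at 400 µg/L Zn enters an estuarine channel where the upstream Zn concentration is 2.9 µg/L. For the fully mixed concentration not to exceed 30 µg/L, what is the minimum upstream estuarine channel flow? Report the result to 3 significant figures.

Set C_mix = 30: (Q·2.900 + 1810·400.0) / (Q + 1810) = 30
→ Q = 1810·(400.0 − 30)/(30 − 2.900) = 24710 L/s.

24700 L/s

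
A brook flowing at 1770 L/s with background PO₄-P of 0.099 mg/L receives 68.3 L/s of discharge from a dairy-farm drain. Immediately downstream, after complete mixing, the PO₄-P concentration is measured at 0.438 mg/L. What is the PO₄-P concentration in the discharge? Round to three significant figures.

Mass balance: 1770·0.09900 + 68.30·Cₑ = 1838·0.4380
→ Cₑ = (1838·0.4380 − 1770·0.09900) / 68.30 = 9.223 mg/L.

9.22 mg/L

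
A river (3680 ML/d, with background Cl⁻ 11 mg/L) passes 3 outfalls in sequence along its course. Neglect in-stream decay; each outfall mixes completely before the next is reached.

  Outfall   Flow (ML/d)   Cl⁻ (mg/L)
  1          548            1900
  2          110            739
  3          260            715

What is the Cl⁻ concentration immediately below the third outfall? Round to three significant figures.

Outfall 1: combined Q = 4228 ML/d; C = (3680·11.00 + 548.0·1900)/4228 = 255.8 mg/L.
Outfall 2: combined Q = 4338 ML/d; C = (4228·255.8 + 110.0·739.0)/4338 = 268.1 mg/L.
Outfall 3: combined Q = 4598 ML/d; C = (4338·268.1 + 260.0·715.0)/4598 = 293.4 mg/L.

293 mg/L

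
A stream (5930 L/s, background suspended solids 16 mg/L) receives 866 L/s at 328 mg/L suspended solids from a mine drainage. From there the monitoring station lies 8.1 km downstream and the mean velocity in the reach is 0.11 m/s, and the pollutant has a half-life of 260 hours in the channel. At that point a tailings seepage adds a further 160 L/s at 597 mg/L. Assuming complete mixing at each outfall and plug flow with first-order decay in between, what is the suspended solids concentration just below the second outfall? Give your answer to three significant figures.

Flow-weighted average: C = (5930·16.00 + 866.0·328.0) / 6796 = 378900/6796 = 55.76 mg/L; combined flow 6796 L/s.
Travel time t = 8.1·1000 / 0.11 = 73640 s = 20.45 h.
Half-life 260 h → k = ln 2 / 260 = 0.002666 h⁻¹ = 0.06398 d⁻¹.
Applying C = C₀e^(−kt): 55.76 × 0.9469 = 52.80 mg/L.
At the second outfall, C = (6796·52.80 + 160.0·597.0) / (6796 + 160.0) = 65.32 mg/L.

65.3 mg/L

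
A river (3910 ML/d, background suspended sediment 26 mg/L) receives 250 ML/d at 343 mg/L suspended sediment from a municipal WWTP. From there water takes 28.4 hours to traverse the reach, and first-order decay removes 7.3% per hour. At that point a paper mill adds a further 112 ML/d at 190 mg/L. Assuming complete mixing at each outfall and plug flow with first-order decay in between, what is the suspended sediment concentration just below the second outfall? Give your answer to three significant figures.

10.1 mg/L

Conservation of mass: C = (3910·26.00 + 250.0·343.0) / 4160 = 187400/4160 = 45.05 mg/L; combined flow 4160 ML/d.
7.3%/h lost → k = −ln(1 − 0.073) = 0.07580 h⁻¹.
Decay over the reach: 45.05·exp(−kt) = 45.05·0.1162 = 5.233 mg/L.
At the second outfall, C = (4160·5.233 + 112.0·190.0) / (4160 + 112.0) = 10.08 mg/L.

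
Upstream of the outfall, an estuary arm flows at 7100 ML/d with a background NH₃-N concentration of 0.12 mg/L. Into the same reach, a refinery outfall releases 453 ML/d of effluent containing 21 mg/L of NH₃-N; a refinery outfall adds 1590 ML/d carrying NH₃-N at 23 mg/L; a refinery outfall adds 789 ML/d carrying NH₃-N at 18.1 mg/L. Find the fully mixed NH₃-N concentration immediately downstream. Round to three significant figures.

Conservation of mass: C = (7100·0.1200 + 453.0·21.00 + 1590·23.00 + 789.0·18.10) / 9932 = 61220/9932 = 6.164 mg/L.

6.16 mg/L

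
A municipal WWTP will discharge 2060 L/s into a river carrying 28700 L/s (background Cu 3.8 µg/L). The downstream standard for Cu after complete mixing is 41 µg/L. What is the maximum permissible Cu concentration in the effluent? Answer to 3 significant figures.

559 µg/L

At the limit, (Qr·Cr + Qe·Cₑ)/(Qr + Qe) = 41:
Cₑ = (30760·41 − 28700·3.800) / 2060 = 559.3 µg/L.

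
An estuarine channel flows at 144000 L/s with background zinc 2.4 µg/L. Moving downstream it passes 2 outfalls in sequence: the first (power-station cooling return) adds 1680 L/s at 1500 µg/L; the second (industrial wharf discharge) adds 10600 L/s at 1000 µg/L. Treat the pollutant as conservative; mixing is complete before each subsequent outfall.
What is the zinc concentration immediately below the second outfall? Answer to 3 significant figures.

Outfall 1: combined Q = 145700 L/s; C = (144000·2.400 + 1680·1500)/145700 = 19.67 µg/L.
Outfall 2: combined Q = 156300 L/s; C = (145700·19.67 + 10600·1000)/156300 = 86.16 µg/L.

86.2 µg/L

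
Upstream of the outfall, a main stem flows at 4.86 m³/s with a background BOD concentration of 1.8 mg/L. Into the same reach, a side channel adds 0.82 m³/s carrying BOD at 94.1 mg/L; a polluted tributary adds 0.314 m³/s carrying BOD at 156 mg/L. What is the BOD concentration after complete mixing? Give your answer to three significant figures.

22.5 mg/L

Flow-weighted average: C = (4.860·1.800 + 0.8200·94.10 + 0.3140·156.0) / 5.994 = 134.9/5.994 = 22.50 mg/L.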